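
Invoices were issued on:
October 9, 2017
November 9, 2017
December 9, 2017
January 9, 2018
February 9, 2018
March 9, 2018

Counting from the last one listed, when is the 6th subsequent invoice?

Each date is the 9th; the gaps (31, 30, 31, 31, 28) track the month lengths.
The rule is the 9th of each month.
April 2018: April 9, 2018.
Next: May 2018 → May 9, 2018.
Next: June 2018 → June 9, 2018.
Next: July 2018 → July 9, 2018.
Next: August 2018 → August 9, 2018.
Next: September 2018 → September 9, 2018.

September 9, 2018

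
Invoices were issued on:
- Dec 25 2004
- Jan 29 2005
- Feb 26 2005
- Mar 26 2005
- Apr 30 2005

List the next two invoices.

May 28 2005, Jun 25 2005

Every date is a Saturday; gaps 35, 28, 28, 35 days.
Each is the last Saturday of its month (at least one falls on the 29th or later, ruling out '4th Saturday').
May 2005 ends with Saturday May 28 2005.
June 2005 ends with Saturday Jun 25 2005.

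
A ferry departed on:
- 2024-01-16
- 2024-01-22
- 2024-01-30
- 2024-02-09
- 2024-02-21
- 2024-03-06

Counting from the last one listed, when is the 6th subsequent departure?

Intervals are 6, 8, 10, 12, 14 days — an arithmetic progression with common difference 2.
Next gap: 16 days. 2024-03-06 + 16 days = 2024-03-22.
Next gap: 18 days. 2024-03-22 + 18 days = 2024-04-09.
Next gap: 20 days. 2024-04-09 + 20 days = 2024-04-29.
Next gap: 22 days. 2024-04-29 + 22 days = 2024-05-21.
Next gap: 24 days. 2024-05-21 + 24 days = 2024-06-14.
Next gap: 26 days. 2024-06-14 + 26 days = 2024-07-10.

2024-07-10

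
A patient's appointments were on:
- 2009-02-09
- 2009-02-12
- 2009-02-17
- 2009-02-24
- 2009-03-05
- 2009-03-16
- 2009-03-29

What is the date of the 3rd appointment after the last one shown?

Intervals are 3, 5, 7, 9, 11, 13 days — an arithmetic progression with common difference 2.
Next gap: 15 days. 2009-03-29 + 15 days = 2009-04-13.
Next gap: 17 days. 2009-04-13 + 17 days = 2009-04-30.
Next gap: 19 days. 2009-04-30 + 19 days = 2009-05-19.

2009-05-19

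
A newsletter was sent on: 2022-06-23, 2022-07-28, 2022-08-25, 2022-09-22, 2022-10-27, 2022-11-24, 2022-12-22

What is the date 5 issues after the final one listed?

These are Thursdays at 28- or 35-day spacing (35, 28, 28, 35, 28, 28).
The pattern: 4th Thursday of the month.
January 2023 — 4th Thursday is 2023-01-26.
February 2023 — 4th Thursday is 2023-02-23.
4th Thursday of March 2023: 2023-03-23.
4th Thursday of April 2023: 2023-04-27.
4th Thursday of May 2023: 2023-05-25.

2023-05-25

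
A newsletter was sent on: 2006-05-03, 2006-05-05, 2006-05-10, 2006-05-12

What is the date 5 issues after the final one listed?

The gap pattern 2, 5, 2 repeats every 2 events.
These are the Wednesdays and Fridays of each week.
The following Wednesday is 2006-05-17.
Next Friday: 2006-05-19.
Next Wednesday: 2006-05-24.
Next Friday: 2006-05-26.
Next Wednesday: 2006-05-31.

2006-05-31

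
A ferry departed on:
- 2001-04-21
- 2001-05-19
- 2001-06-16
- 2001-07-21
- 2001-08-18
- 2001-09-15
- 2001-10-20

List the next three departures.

Gaps: 28, 28, 35, 28, 28, 35 days — a mix of 28 and 35. Every date is a Saturday.
Each is the 3rd Saturday of its month.
November 2001 — 3rd Saturday is 2001-11-17.
December 2001 — 3rd Saturday is 2001-12-15.
January 2002 — 3rd Saturday is 2002-01-19.

2001-11-17, 2001-12-15, 2002-01-19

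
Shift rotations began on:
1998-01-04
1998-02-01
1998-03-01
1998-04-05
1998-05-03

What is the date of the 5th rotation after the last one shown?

Gaps: 28, 28, 35, 28 days — a mix of 28 and 35. Every date is a Sunday.
Each is the 1st Sunday of its month.
June 1998 — 1st Sunday is 1998-06-07.
July 1998 — 1st Sunday is 1998-07-05.
August 1998 — 1st Sunday is 1998-08-02.
September 1998 — 1st Sunday is 1998-09-06.
1st Sunday of October 1998: 1998-10-04.

1998-10-04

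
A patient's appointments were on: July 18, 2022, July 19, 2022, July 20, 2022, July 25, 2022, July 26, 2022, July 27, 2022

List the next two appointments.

Every event lands on a Monday or Tuesday or Wednesday (gaps cycle 1, 1, 5, 1, 1).
So the schedule is: every Monday, Tuesday and Wednesday.
Next Monday: August 1, 2022.
Next Tuesday: August 2, 2022.

August 1, 2022; August 2, 2022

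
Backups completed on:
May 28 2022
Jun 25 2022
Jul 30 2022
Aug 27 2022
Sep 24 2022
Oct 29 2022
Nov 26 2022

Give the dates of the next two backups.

Dec 31 2022, Jan 28 2023

Every date is a Saturday; gaps 28, 35, 28, 28, 35, 28 days.
Each is the last Saturday of its month (at least one falls on the 29th or later, ruling out '4th Saturday').
Last Saturday of December 2022: Dec 31 2022.
Last Saturday of January 2023: Jan 28 2023.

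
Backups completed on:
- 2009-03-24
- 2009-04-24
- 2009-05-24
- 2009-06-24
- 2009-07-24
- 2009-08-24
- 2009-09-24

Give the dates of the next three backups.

Each date is the 24th; the gaps (31, 30, 31, 30, 31, 31) track the month lengths.
The rule is the 24th of each month.
October 2009: 2009-10-24.
November 2009: 2009-11-24.
Next: December 2009 → 2009-12-24.

2009-10-24, 2009-11-24, 2009-12-24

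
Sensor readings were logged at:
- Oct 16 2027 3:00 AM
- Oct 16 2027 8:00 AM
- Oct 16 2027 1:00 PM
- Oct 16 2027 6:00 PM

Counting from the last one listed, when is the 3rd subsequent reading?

Oct 17 2027 9:00 AM

Gaps: 5, 5, 5 hours — each event is 5 hours after the previous one.
Oct 16 2027 6:00 PM + 5 h = Oct 16 2027 11:00 PM.
Oct 16 2027 11:00 PM + 5 h = Oct 17 2027 4:00 AM.
Oct 17 2027 4:00 AM + 5 h = Oct 17 2027 9:00 AM.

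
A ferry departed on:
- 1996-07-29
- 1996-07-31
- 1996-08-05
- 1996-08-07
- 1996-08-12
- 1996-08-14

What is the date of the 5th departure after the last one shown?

The gap pattern 2, 5, 2, 5, 2 repeats every 2 events.
These are the Mondays and Wednesdays of each week.
Next Monday: 1996-08-19.
The following Wednesday is 1996-08-21.
Next Monday: 1996-08-26.
The following Wednesday is 1996-08-28.
The following Monday is 1996-09-02.

1996-09-02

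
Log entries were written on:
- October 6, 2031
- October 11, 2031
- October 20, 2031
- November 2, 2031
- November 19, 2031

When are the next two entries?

December 10, 2031; January 4, 2032

Gaps: 5, 9, 13, 17 days — each gap is 4 larger than the previous one.
Next gap: 21 days. November 19, 2031 + 21 days = December 10, 2031.
Next gap: 25 days. December 10, 2031 + 25 days = January 4, 2032.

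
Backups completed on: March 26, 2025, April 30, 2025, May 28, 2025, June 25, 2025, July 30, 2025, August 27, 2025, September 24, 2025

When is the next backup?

All Wednesdays; the gaps (35, 28, 28, 35, 28, 28) vary with month length.
This is the last Wednesday of each month.
Last Wednesday of October 2025: October 29, 2025.

October 29, 2025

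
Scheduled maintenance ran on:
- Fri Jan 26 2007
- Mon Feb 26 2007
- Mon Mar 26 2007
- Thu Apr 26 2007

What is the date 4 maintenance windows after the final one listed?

Gaps: 31, 28, 31 days — not constant. Every event is on the 26th of the month.
Pattern: the 26th of each month.
Next: May 2007 → Sat May 26 2007.
Next: June 2007 → Tue Jun 26 2007.
July 2007: Thu Jul 26 2007.
August 2007: Sun Aug 26 2007.

Sun Aug 26 2007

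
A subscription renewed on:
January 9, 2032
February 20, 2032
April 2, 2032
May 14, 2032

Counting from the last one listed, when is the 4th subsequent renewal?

October 29, 2032

Every event comes 42 days after the last (42, 42, 42).
May 14, 2032 + 42 days = June 25, 2032.
June 25, 2032 + 42 days = August 6, 2032.
August 6, 2032 + 42 days = September 17, 2032.
September 17, 2032 + 42 days = October 29, 2032.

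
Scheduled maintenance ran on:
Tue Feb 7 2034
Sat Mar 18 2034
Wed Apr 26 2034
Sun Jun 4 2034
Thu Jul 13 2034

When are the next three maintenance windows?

Mon Aug 21 2034, Fri Sep 29 2034, Tue Nov 7 2034

Every event comes 39 days after the last (39, 39, 39, 39).
Thu Jul 13 2034 + 39 days = Mon Aug 21 2034.
Mon Aug 21 2034 + 39 days = Fri Sep 29 2034.
Fri Sep 29 2034 + 39 days = Tue Nov 7 2034.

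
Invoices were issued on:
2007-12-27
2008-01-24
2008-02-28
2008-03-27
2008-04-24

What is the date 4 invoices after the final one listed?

2008-08-28

Gaps: 28, 35, 28, 28 days — a mix of 28 and 35. Every date is a Thursday.
Each is the 4th Thursday of its month.
4th Thursday of May 2008: 2008-05-22.
4th Thursday of June 2008: 2008-06-26.
4th Thursday of July 2008: 2008-07-24.
4th Thursday of August 2008: 2008-08-28.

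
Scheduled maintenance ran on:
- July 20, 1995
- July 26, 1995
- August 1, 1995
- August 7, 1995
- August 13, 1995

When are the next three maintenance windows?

Gaps between consecutive events: 6, 6, 6, 6 days — a constant 6-day interval.
August 13, 1995 + 6 days = August 19, 1995.
August 19, 1995 + 6 days = August 25, 1995.
August 25, 1995 + 6 days = August 31, 1995.

August 19, 1995; August 25, 1995; August 31, 1995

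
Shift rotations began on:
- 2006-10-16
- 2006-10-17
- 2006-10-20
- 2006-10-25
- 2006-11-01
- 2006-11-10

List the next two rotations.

Intervals are 1, 3, 5, 7, 9 days — an arithmetic progression with common difference 2.
Next gap: 11 days. 2006-11-10 + 11 days = 2006-11-21.
Next gap: 13 days. 2006-11-21 + 13 days = 2006-12-04.

2006-11-21, 2006-12-04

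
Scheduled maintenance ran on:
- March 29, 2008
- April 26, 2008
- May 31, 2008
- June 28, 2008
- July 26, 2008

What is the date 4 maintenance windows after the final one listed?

These are Saturdays with 28, 35, 28, 28-day gaps.
Each is the final Saturday of its month — March 29, 2008 is past the 28th, so '4th Saturday' doesn't fit.
Last Saturday of August 2008: August 30, 2008.
Last Saturday of September 2008: September 27, 2008.
Last Saturday of October 2008: October 25, 2008.
Last Saturday of November 2008: November 29, 2008.

November 29, 2008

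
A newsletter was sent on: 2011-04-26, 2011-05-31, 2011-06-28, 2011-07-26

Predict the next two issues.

Every date is a Tuesday; gaps 35, 28, 28 days.
Each is the last Tuesday of its month (at least one falls on the 29th or later, ruling out '4th Tuesday').
Last Tuesday of August 2011: 2011-08-30.
Last Tuesday of September 2011: 2011-09-27.

2011-08-30, 2011-09-27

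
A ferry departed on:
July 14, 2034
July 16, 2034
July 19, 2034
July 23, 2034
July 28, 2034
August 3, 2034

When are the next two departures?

August 10, 2034; August 18, 2034

Gaps: 2, 3, 4, 5, 6 days — each gap is 1 larger than the previous one.
Next gap: 7 days. August 3, 2034 + 7 days = August 10, 2034.
Next gap: 8 days. August 10, 2034 + 8 days = August 18, 2034.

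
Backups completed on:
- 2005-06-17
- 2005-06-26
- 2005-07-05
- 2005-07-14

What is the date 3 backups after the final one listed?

Every event comes 9 days after the last (9, 9, 9).
2005-07-14 + 9 days = 2005-07-23.
2005-07-23 + 9 days = 2005-08-01.
2005-08-01 + 9 days = 2005-08-10.

2005-08-10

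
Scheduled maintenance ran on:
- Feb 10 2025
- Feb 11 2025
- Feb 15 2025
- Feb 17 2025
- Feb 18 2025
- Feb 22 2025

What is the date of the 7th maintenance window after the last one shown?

The gap pattern 1, 4, 2, 1, 4 repeats every 3 events.
These are the Mondays, Tuesdays and Saturdays of each week.
Next Monday: Feb 24 2025.
The following Tuesday is Feb 25 2025.
The following Saturday is Mar 1 2025.
Next Monday: Mar 3 2025.
The following Tuesday is Mar 4 2025.
Next Saturday: Mar 8 2025.
The following Monday is Mar 10 2025.

Mar 10 2025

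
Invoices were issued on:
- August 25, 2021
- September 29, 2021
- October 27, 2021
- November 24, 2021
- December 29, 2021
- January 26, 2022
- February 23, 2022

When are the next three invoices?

These are Wednesdays with 35, 28, 28, 35, 28, 28-day gaps.
Each is the final Wednesday of its month — September 29, 2021 is past the 28th, so '4th Wednesday' doesn't fit.
Last Wednesday of March 2022: March 30, 2022.
April 2022 ends with Wednesday April 27, 2022.
Last Wednesday of May 2022: May 25, 2022.

March 30, 2022; April 27, 2022; May 25, 2022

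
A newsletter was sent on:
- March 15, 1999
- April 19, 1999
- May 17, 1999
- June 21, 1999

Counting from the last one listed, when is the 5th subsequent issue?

All dates are Mondays, 35, 28, 35 days apart.
Specifically, the 3rd Monday of each month.
July 1999 — 3rd Monday is July 19, 1999.
August 1999 — 3rd Monday is August 16, 1999.
3rd Monday of September 1999: September 20, 1999.
October 1999 — 3rd Monday is October 18, 1999.
November 1999 — 3rd Monday is November 15, 1999.

November 15, 1999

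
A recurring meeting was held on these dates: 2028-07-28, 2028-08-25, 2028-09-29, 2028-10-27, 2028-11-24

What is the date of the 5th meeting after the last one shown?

2029-04-27

These are Fridays with 28, 35, 28, 28-day gaps.
Each is the final Friday of its month — 2028-09-29 is past the 28th, so '4th Friday' doesn't fit.
Last Friday of December 2028: 2028-12-29.
Last Friday of January 2029: 2029-01-26.
February 2029 ends with Friday 2029-02-23.
March 2029 ends with Friday 2029-03-30.
Last Friday of April 2029: 2029-04-27.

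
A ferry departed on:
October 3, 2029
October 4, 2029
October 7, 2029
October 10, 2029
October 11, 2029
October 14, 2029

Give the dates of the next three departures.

October 17, 2029; October 18, 2029; October 21, 2029

Gaps: 1, 3, 3, 1, 3 days — not constant, but cyclic with period 3.
The events fall on every Wednesday, Thursday and Sunday.
The following Wednesday is October 17, 2029.
The following Thursday is October 18, 2029.
Next Sunday: October 21, 2029.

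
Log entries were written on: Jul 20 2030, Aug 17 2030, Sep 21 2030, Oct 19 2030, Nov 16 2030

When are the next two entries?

Dec 21 2030, Jan 18 2031

All dates are Saturdays, 28, 35, 28, 28 days apart.
Specifically, the 3rd Saturday of each month.
3rd Saturday of December 2030: Dec 21 2030.
January 2031 — 3rd Saturday is Jan 18 2031.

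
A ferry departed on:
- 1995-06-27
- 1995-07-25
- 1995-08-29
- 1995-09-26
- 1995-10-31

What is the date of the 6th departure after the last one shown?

Every date is a Tuesday; gaps 28, 35, 28, 35 days.
Each is the last Tuesday of its month (at least one falls on the 29th or later, ruling out '4th Tuesday').
Last Tuesday of November 1995: 1995-11-28.
Last Tuesday of December 1995: 1995-12-26.
January 1996 ends with Tuesday 1996-01-30.
Last Tuesday of February 1996: 1996-02-27.
March 1996 ends with Tuesday 1996-03-26.
April 1996 ends with Tuesday 1996-04-30.

1996-04-30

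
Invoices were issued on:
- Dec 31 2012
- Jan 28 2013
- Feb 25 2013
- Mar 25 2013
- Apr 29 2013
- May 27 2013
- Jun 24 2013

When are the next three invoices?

Jul 29 2013, Aug 26 2013, Sep 30 2013

All Mondays; the gaps (28, 28, 28, 35, 28, 28) vary with month length.
This is the last Monday of each month.
July 2013 ends with Monday Jul 29 2013.
Last Monday of August 2013: Aug 26 2013.
September 2013 ends with Monday Sep 30 2013.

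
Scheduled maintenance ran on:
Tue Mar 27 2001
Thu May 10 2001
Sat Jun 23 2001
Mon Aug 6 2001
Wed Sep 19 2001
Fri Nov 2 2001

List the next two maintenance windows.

Sun Dec 16 2001, Tue Jan 29 2002

The spacing is 44, 44, 44, 44, 44 days — always 44 days.
Fri Nov 2 2001 + 44 days = Sun Dec 16 2001.
Sun Dec 16 2001 + 44 days = Tue Jan 29 2002.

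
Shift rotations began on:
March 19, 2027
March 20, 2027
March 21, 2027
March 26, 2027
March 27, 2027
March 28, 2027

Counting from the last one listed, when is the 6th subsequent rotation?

April 11, 2027

The gap pattern 1, 1, 5, 1, 1 repeats every 3 events.
These are the Fridays, Saturdays and Sundays of each week.
Next Friday: April 2, 2027.
The following Saturday is April 3, 2027.
The following Sunday is April 4, 2027.
Next Friday: April 9, 2027.
The following Saturday is April 10, 2027.
Next Sunday: April 11, 2027.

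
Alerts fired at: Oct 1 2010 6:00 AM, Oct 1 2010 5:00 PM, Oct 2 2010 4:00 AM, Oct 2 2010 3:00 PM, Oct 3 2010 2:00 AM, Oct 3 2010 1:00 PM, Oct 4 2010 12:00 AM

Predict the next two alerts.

Oct 4 2010 11:00 AM, Oct 4 2010 10:00 PM

The interval is a steady 11 hours (11, 11, 11, 11, 11, 11).
Oct 4 2010 12:00 AM + 11 h = Oct 4 2010 11:00 AM.
Oct 4 2010 11:00 AM + 11 h = Oct 4 2010 10:00 PM.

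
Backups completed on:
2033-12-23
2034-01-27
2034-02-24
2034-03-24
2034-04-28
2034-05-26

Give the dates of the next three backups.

Gaps: 35, 28, 28, 35, 28 days — a mix of 28 and 35. Every date is a Friday.
Each is the 4th Friday of its month.
June 2034 — 4th Friday is 2034-06-23.
July 2034 — 4th Friday is 2034-07-28.
August 2034 — 4th Friday is 2034-08-25.

2034-06-23, 2034-07-28, 2034-08-25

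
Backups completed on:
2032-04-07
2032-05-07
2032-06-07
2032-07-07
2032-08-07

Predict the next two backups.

Each date is the 7th; the gaps (30, 31, 30, 31) track the month lengths.
The rule is the 7th of each month.
September 2032: 2032-09-07.
Next: October 2032 → 2032-10-07.

2032-09-07, 2032-10-07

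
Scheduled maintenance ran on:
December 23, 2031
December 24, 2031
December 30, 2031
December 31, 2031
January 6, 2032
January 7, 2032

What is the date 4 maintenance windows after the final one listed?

January 21, 2032

Gaps: 1, 6, 1, 6, 1 days — not constant, but cyclic with period 2.
The events fall on every Tuesday and Wednesday.
The following Tuesday is January 13, 2032.
Next Wednesday: January 14, 2032.
Next Tuesday: January 20, 2032.
Next Wednesday: January 21, 2032.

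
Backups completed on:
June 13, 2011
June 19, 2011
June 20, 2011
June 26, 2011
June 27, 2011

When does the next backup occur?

Every event lands on a Monday or Sunday (gaps cycle 6, 1, 6, 1).
So the schedule is: every Monday and Sunday.
Next Sunday: July 3, 2011.

July 3, 2011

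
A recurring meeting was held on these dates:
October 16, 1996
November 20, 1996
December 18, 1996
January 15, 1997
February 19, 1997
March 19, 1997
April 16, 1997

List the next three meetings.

May 21, 1997; June 18, 1997; July 16, 1997

All dates are Wednesdays, 35, 28, 28, 35, 28, 28 days apart.
Specifically, the 3rd Wednesday of each month.
May 1997 — 3rd Wednesday is May 21, 1997.
June 1997 — 3rd Wednesday is June 18, 1997.
3rd Wednesday of July 1997: July 16, 1997.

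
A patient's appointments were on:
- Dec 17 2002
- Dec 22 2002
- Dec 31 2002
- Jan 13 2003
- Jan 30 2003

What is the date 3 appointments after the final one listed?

Apr 15 2003

Intervals are 5, 9, 13, 17 days — an arithmetic progression with common difference 4.
Next gap: 21 days. Jan 30 2003 + 21 days = Feb 20 2003.
Next gap: 25 days. Feb 20 2003 + 25 days = Mar 17 2003.
Next gap: 29 days. Mar 17 2003 + 29 days = Apr 15 2003.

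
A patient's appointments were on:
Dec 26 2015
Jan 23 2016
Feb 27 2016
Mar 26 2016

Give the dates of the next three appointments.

All dates are Saturdays, 28, 35, 28 days apart.
Specifically, the 4th Saturday of each month.
4th Saturday of April 2016: Apr 23 2016.
4th Saturday of May 2016: May 28 2016.
June 2016 — 4th Saturday is Jun 25 2016.

Apr 23 2016, May 28 2016, Jun 25 2016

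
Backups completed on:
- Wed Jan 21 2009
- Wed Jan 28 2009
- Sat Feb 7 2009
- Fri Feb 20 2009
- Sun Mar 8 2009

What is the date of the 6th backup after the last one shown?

The spacing grows by 3 each time: 7, 10, 13, 16 days.
Next gap: 19 days. Sun Mar 8 2009 + 19 days = Fri Mar 27 2009.
Next gap: 22 days. Fri Mar 27 2009 + 22 days = Sat Apr 18 2009.
Next gap: 25 days. Sat Apr 18 2009 + 25 days = Wed May 13 2009.
Next gap: 28 days. Wed May 13 2009 + 28 days = Wed Jun 10 2009.
Next gap: 31 days. Wed Jun 10 2009 + 31 days = Sat Jul 11 2009.
Next gap: 34 days. Sat Jul 11 2009 + 34 days = Fri Aug 14 2009.

Fri Aug 14 2009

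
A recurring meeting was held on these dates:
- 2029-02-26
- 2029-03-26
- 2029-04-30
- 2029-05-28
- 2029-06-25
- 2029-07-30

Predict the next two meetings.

Every date is a Monday; gaps 28, 35, 28, 28, 35 days.
Each is the last Monday of its month (at least one falls on the 29th or later, ruling out '4th Monday').
Last Monday of August 2029: 2029-08-27.
Last Monday of September 2029: 2029-09-24.

2029-08-27, 2029-09-24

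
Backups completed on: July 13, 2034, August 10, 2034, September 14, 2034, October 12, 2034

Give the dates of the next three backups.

These are Thursdays at 28- or 35-day spacing (28, 35, 28).
The pattern: 2nd Thursday of the month.
2nd Thursday of November 2034: November 9, 2034.
December 2034 — 2nd Thursday is December 14, 2034.
2nd Thursday of January 2035: January 11, 2035.

November 9, 2034; December 14, 2034; January 11, 2035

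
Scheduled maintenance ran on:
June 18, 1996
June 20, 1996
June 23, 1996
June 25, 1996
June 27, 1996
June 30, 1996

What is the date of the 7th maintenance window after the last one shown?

The gap pattern 2, 3, 2, 2, 3 repeats every 3 events.
These are the Tuesdays, Thursdays and Sundays of each week.
The following Tuesday is July 2, 1996.
The following Thursday is July 4, 1996.
Next Sunday: July 7, 1996.
The following Tuesday is July 9, 1996.
The following Thursday is July 11, 1996.
Next Sunday: July 14, 1996.
The following Tuesday is July 16, 1996.

July 16, 1996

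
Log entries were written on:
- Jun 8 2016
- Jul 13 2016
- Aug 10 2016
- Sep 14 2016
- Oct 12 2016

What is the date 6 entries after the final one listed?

Apr 12 2017

All dates are Wednesdays, 35, 28, 35, 28 days apart.
Specifically, the 2nd Wednesday of each month.
2nd Wednesday of November 2016: Nov 9 2016.
December 2016 — 2nd Wednesday is Dec 14 2016.
January 2017 — 2nd Wednesday is Jan 11 2017.
February 2017 — 2nd Wednesday is Feb 8 2017.
2nd Wednesday of March 2017: Mar 8 2017.
April 2017 — 2nd Wednesday is Apr 12 2017.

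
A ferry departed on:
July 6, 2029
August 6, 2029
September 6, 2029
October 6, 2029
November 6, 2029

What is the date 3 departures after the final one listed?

February 6, 2030

Gaps: 31, 31, 30, 31 days — not constant. Every event is on the 6th of the month.
Pattern: the 6th of each month.
December 2029: December 6, 2029.
January 2030: January 6, 2030.
February 2030: February 6, 2030.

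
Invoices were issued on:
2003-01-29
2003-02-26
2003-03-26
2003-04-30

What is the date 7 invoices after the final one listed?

2003-11-26

These are Wednesdays with 28, 28, 35-day gaps.
Each is the final Wednesday of its month — 2003-01-29 is past the 28th, so '4th Wednesday' doesn't fit.
May 2003 ends with Wednesday 2003-05-28.
June 2003 ends with Wednesday 2003-06-25.
Last Wednesday of July 2003: 2003-07-30.
Last Wednesday of August 2003: 2003-08-27.
September 2003 ends with Wednesday 2003-09-24.
October 2003 ends with Wednesday 2003-10-29.
November 2003 ends with Wednesday 2003-11-26.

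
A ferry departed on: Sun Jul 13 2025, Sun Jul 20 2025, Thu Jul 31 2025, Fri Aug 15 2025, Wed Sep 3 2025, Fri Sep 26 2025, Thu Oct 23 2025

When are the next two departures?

Intervals are 7, 11, 15, 19, 23, 27 days — an arithmetic progression with common difference 4.
Next gap: 31 days. Thu Oct 23 2025 + 31 days = Sun Nov 23 2025.
Next gap: 35 days. Sun Nov 23 2025 + 35 days = Sun Dec 28 2025.

Sun Nov 23 2025, Sun Dec 28 2025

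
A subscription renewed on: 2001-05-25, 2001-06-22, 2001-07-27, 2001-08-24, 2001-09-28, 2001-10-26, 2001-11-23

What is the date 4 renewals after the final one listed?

2002-03-22

These are Fridays at 28- or 35-day spacing (28, 35, 28, 35, 28, 28).
The pattern: 4th Friday of the month.
4th Friday of December 2001: 2001-12-28.
January 2002 — 4th Friday is 2002-01-25.
4th Friday of February 2002: 2002-02-22.
March 2002 — 4th Friday is 2002-03-22.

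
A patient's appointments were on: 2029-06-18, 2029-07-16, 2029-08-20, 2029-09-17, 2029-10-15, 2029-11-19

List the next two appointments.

2029-12-17, 2030-01-21

These are Mondays at 28- or 35-day spacing (28, 35, 28, 28, 35).
The pattern: 3rd Monday of the month.
3rd Monday of December 2029: 2029-12-17.
3rd Monday of January 2030: 2030-01-21.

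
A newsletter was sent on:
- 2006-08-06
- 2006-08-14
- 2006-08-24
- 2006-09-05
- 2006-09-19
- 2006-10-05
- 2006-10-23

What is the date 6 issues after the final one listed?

2007-03-22

Intervals are 8, 10, 12, 14, 16, 18 days — an arithmetic progression with common difference 2.
Next gap: 20 days. 2006-10-23 + 20 days = 2006-11-12.
Next gap: 22 days. 2006-11-12 + 22 days = 2006-12-04.
Next gap: 24 days. 2006-12-04 + 24 days = 2006-12-28.
Next gap: 26 days. 2006-12-28 + 26 days = 2007-01-23.
Next gap: 28 days. 2007-01-23 + 28 days = 2007-02-20.
Next gap: 30 days. 2007-02-20 + 30 days = 2007-03-22.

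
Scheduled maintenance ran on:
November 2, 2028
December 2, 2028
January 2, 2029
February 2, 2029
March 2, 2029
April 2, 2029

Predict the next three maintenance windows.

The day-of-month is always 2 (30, 31, 31, 28, 31 days between events).
So this recurs on the 2nd of each month.
Next: May 2029 → May 2, 2029.
June 2029: June 2, 2029.
July 2029: July 2, 2029.

May 2, 2029; June 2, 2029; July 2, 2029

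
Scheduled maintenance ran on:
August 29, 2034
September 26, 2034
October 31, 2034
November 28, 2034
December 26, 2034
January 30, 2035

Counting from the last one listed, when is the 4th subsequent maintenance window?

Every date is a Tuesday; gaps 28, 35, 28, 28, 35 days.
Each is the last Tuesday of its month (at least one falls on the 29th or later, ruling out '4th Tuesday').
February 2035 ends with Tuesday February 27, 2035.
March 2035 ends with Tuesday March 27, 2035.
April 2035 ends with Tuesday April 24, 2035.
Last Tuesday of May 2035: May 29, 2035.

May 29, 2035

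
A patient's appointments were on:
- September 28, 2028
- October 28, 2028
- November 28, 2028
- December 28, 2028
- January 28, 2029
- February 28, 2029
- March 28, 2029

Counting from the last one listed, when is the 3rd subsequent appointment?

June 28, 2029

Each date is the 28th; the gaps (30, 31, 30, 31, 31, 28) track the month lengths.
The rule is the 28th of each month.
April 2029: April 28, 2029.
Next: May 2029 → May 28, 2029.
June 2029: June 28, 2029.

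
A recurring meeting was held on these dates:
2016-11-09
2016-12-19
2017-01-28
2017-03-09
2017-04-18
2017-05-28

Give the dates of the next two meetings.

2017-07-07, 2017-08-16

Gaps between consecutive events: 40, 40, 40, 40, 40 days — a constant 40-day interval.
2017-05-28 + 40 days = 2017-07-07.
2017-07-07 + 40 days = 2017-08-16.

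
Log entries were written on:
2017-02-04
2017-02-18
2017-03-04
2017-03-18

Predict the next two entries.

The spacing is 14, 14, 14 days — always 14 days.
2017-03-18 + 14 days = 2017-04-01.
2017-04-01 + 14 days = 2017-04-15.

2017-04-01, 2017-04-15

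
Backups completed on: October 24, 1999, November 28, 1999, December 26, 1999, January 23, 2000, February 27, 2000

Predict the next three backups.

All dates are Sundays, 35, 28, 28, 35 days apart.
Specifically, the 4th Sunday of each month.
4th Sunday of March 2000: March 26, 2000.
4th Sunday of April 2000: April 23, 2000.
4th Sunday of May 2000: May 28, 2000.

March 26, 2000; April 23, 2000; May 28, 2000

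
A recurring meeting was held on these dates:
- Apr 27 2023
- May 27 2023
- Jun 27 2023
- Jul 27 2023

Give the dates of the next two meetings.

Gaps: 30, 31, 30 days — not constant. Every event is on the 27th of the month.
Pattern: the 27th of each month.
August 2023: Aug 27 2023.
September 2023: Sep 27 2023.

Aug 27 2023, Sep 27 2023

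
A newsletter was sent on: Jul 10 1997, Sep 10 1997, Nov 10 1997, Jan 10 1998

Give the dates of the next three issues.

Mar 10 1998, May 10 1998, Jul 10 1998

The day-of-month is always 10 (62, 61, 61 days between events).
So this recurs on the 10th of every 2 months.
March 1998: Mar 10 1998.
Next: May 1998 → May 10 1998.
July 1998: Jul 10 1998.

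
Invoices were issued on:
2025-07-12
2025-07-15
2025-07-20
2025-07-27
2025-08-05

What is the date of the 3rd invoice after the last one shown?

The spacing grows by 2 each time: 3, 5, 7, 9 days.
Next gap: 11 days. 2025-08-05 + 11 days = 2025-08-16.
Next gap: 13 days. 2025-08-16 + 13 days = 2025-08-29.
Next gap: 15 days. 2025-08-29 + 15 days = 2025-09-13.

2025-09-13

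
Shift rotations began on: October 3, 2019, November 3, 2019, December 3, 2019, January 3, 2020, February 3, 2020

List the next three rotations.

March 3, 2020; April 3, 2020; May 3, 2020

Each date is the 3rd; the gaps (31, 30, 31, 31) track the month lengths.
The rule is the 3rd of each month.
March 2020: March 3, 2020.
Next: April 2020 → April 3, 2020.
May 2020: May 3, 2020.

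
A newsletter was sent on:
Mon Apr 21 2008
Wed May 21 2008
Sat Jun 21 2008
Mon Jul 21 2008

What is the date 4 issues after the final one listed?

Gaps: 30, 31, 30 days — not constant. Every event is on the 21st of the month.
Pattern: the 21st of each month.
Next: August 2008 → Thu Aug 21 2008.
September 2008: Sun Sep 21 2008.
Next: October 2008 → Tue Oct 21 2008.
November 2008: Fri Nov 21 2008.

Fri Nov 21 2008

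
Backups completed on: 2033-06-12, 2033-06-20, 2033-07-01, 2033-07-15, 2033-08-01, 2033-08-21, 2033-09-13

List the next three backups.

Intervals are 8, 11, 14, 17, 20, 23 days — an arithmetic progression with common difference 3.
Next gap: 26 days. 2033-09-13 + 26 days = 2033-10-09.
Next gap: 29 days. 2033-10-09 + 29 days = 2033-11-07.
Next gap: 32 days. 2033-11-07 + 32 days = 2033-12-09.

2033-10-09, 2033-11-07, 2033-12-09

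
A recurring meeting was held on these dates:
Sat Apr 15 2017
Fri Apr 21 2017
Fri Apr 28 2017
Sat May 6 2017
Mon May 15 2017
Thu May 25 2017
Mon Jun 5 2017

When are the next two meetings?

Intervals are 6, 7, 8, 9, 10, 11 days — an arithmetic progression with common difference 1.
Next gap: 12 days. Mon Jun 5 2017 + 12 days = Sat Jun 17 2017.
Next gap: 13 days. Sat Jun 17 2017 + 13 days = Fri Jun 30 2017.

Sat Jun 17 2017, Fri Jun 30 2017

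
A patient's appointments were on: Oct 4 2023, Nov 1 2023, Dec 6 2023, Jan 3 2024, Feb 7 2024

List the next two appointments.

Gaps: 28, 35, 28, 35 days — a mix of 28 and 35. Every date is a Wednesday.
Each is the 1st Wednesday of its month.
March 2024 — 1st Wednesday is Mar 6 2024.
1st Wednesday of April 2024: Apr 3 2024.

Mar 6 2024, Apr 3 2024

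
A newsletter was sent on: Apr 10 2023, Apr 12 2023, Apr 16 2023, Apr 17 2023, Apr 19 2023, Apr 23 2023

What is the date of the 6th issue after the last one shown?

May 7 2023

Gaps: 2, 4, 1, 2, 4 days — not constant, but cyclic with period 3.
The events fall on every Monday, Wednesday and Sunday.
The following Monday is Apr 24 2023.
The following Wednesday is Apr 26 2023.
The following Sunday is Apr 30 2023.
The following Monday is May 1 2023.
The following Wednesday is May 3 2023.
The following Sunday is May 7 2023.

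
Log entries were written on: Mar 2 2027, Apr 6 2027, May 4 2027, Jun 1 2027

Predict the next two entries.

Jul 6 2027, Aug 3 2027

Gaps: 35, 28, 28 days — a mix of 28 and 35. Every date is a Tuesday.
Each is the 1st Tuesday of its month.
July 2027 — 1st Tuesday is Jul 6 2027.
1st Tuesday of August 2027: Aug 3 2027.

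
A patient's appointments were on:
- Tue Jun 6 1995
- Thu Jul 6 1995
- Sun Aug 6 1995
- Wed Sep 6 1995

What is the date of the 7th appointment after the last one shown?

Sat Apr 6 1996

Each date is the 6th; the gaps (30, 31, 31) track the month lengths.
The rule is the 6th of each month.
Next: October 1995 → Fri Oct 6 1995.
November 1995: Mon Nov 6 1995.
December 1995: Wed Dec 6 1995.
Next: January 1996 → Sat Jan 6 1996.
Next: February 1996 → Tue Feb 6 1996.
Next: March 1996 → Wed Mar 6 1996.
April 1996: Sat Apr 6 1996.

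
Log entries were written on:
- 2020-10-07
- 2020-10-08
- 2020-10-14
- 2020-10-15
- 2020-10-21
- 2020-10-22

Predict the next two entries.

2020-10-28, 2020-10-29

Gaps: 1, 6, 1, 6, 1 days — not constant, but cyclic with period 2.
The events fall on every Wednesday and Thursday.
Next Wednesday: 2020-10-28.
Next Thursday: 2020-10-29.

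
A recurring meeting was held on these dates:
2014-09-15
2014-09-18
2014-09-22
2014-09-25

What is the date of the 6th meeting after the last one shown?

The gap pattern 3, 4, 3 repeats every 2 events.
These are the Mondays and Thursdays of each week.
The following Monday is 2014-09-29.
The following Thursday is 2014-10-02.
The following Monday is 2014-10-06.
Next Thursday: 2014-10-09.
The following Monday is 2014-10-13.
The following Thursday is 2014-10-16.

2014-10-16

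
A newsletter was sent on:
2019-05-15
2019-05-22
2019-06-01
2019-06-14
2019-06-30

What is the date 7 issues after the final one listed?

2020-01-12

Intervals are 7, 10, 13, 16 days — an arithmetic progression with common difference 3.
Next gap: 19 days. 2019-06-30 + 19 days = 2019-07-19.
Next gap: 22 days. 2019-07-19 + 22 days = 2019-08-10.
Next gap: 25 days. 2019-08-10 + 25 days = 2019-09-04.
Next gap: 28 days. 2019-09-04 + 28 days = 2019-10-02.
Next gap: 31 days. 2019-10-02 + 31 days = 2019-11-02.
Next gap: 34 days. 2019-11-02 + 34 days = 2019-12-06.
Next gap: 37 days. 2019-12-06 + 37 days = 2020-01-12.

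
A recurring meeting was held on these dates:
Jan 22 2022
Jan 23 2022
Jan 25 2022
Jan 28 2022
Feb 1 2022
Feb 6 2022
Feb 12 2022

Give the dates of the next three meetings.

Gaps: 1, 2, 3, 4, 5, 6 days — each gap is 1 larger than the previous one.
Next gap: 7 days. Feb 12 2022 + 7 days = Feb 19 2022.
Next gap: 8 days. Feb 19 2022 + 8 days = Feb 27 2022.
Next gap: 9 days. Feb 27 2022 + 9 days = Mar 8 2022.

Feb 19 2022, Feb 27 2022, Mar 8 2022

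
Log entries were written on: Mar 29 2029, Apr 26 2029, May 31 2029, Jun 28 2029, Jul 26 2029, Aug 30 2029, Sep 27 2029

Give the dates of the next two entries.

All Thursdays; the gaps (28, 35, 28, 28, 35, 28) vary with month length.
This is the last Thursday of each month.
October 2029 ends with Thursday Oct 25 2029.
November 2029 ends with Thursday Nov 29 2029.

Oct 25 2029, Nov 29 2029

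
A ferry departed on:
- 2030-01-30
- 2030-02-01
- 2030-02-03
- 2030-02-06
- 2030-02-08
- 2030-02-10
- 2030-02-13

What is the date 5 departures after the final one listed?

Gaps: 2, 2, 3, 2, 2, 3 days — not constant, but cyclic with period 3.
The events fall on every Wednesday, Friday and Sunday.
The following Friday is 2030-02-15.
Next Sunday: 2030-02-17.
Next Wednesday: 2030-02-20.
The following Friday is 2030-02-22.
Next Sunday: 2030-02-24.

2030-02-24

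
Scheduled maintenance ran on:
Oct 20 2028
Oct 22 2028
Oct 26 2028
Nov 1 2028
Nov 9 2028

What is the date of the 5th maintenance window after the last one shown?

Intervals are 2, 4, 6, 8 days — an arithmetic progression with common difference 2.
Next gap: 10 days. Nov 9 2028 + 10 days = Nov 19 2028.
Next gap: 12 days. Nov 19 2028 + 12 days = Dec 1 2028.
Next gap: 14 days. Dec 1 2028 + 14 days = Dec 15 2028.
Next gap: 16 days. Dec 15 2028 + 16 days = Dec 31 2028.
Next gap: 18 days. Dec 31 2028 + 18 days = Jan 18 2029.

Jan 18 2029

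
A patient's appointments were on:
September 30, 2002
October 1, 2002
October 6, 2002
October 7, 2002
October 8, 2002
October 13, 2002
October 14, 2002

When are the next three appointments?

October 15, 2002; October 20, 2002; October 21, 2002

The gap pattern 1, 5, 1, 1, 5, 1 repeats every 3 events.
These are the Mondays, Tuesdays and Sundays of each week.
Next Tuesday: October 15, 2002.
Next Sunday: October 20, 2002.
Next Monday: October 21, 2002.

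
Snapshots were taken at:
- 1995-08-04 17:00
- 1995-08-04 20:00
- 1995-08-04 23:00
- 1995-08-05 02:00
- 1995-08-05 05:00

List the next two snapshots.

1995-08-05 08:00, 1995-08-05 11:00

Gaps: 3, 3, 3, 3 hours — each event is 3 hours after the previous one.
1995-08-05 05:00 + 3 h = 1995-08-05 08:00.
1995-08-05 08:00 + 3 h = 1995-08-05 11:00.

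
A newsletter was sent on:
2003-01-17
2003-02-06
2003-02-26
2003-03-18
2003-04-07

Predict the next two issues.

2003-04-27, 2003-05-17

The spacing is 20, 20, 20, 20 days — always 20 days.
2003-04-07 + 20 days = 2003-04-27.
2003-04-27 + 20 days = 2003-05-17.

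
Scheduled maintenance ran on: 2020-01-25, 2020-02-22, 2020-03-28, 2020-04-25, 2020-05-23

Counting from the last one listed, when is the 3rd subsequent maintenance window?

2020-08-22

These are Saturdays at 28- or 35-day spacing (28, 35, 28, 28).
The pattern: 4th Saturday of the month.
June 2020 — 4th Saturday is 2020-06-27.
4th Saturday of July 2020: 2020-07-25.
4th Saturday of August 2020: 2020-08-22.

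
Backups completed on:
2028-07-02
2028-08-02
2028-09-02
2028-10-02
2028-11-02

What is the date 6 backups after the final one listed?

Gaps: 31, 31, 30, 31 days — not constant. Every event is on the 2nd of the month.
Pattern: the 2nd of each month.
Next: December 2028 → 2028-12-02.
January 2029: 2029-01-02.
Next: February 2029 → 2029-02-02.
Next: March 2029 → 2029-03-02.
April 2029: 2029-04-02.
May 2029: 2029-05-02.

2029-05-02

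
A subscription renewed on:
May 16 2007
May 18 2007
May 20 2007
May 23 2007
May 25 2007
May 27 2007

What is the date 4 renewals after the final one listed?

Jun 6 2007

Every event lands on a Wednesday or Friday or Sunday (gaps cycle 2, 2, 3, 2, 2).
So the schedule is: every Wednesday, Friday and Sunday.
Next Wednesday: May 30 2007.
Next Friday: Jun 1 2007.
The following Sunday is Jun 3 2007.
Next Wednesday: Jun 6 2007.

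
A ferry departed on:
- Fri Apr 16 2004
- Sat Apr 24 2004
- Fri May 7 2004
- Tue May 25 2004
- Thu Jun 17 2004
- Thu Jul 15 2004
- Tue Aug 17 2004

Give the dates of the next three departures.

Fri Sep 24 2004, Sat Nov 6 2004, Fri Dec 24 2004

Intervals are 8, 13, 18, 23, 28, 33 days — an arithmetic progression with common difference 5.
Next gap: 38 days. Tue Aug 17 2004 + 38 days = Fri Sep 24 2004.
Next gap: 43 days. Fri Sep 24 2004 + 43 days = Sat Nov 6 2004.
Next gap: 48 days. Sat Nov 6 2004 + 48 days = Fri Dec 24 2004.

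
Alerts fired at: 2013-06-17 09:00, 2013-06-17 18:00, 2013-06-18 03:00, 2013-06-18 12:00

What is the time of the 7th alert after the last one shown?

2013-06-21 03:00

The interval is a steady 9 hours (9, 9, 9).
2013-06-18 12:00 + 9 h = 2013-06-18 21:00.
2013-06-18 21:00 + 9 h = 2013-06-19 06:00.
2013-06-19 06:00 + 9 h = 2013-06-19 15:00.
2013-06-19 15:00 + 9 h = 2013-06-20 00:00.
2013-06-20 00:00 + 9 h = 2013-06-20 09:00.
2013-06-20 09:00 + 9 h = 2013-06-20 18:00.
2013-06-20 18:00 + 9 h = 2013-06-21 03:00.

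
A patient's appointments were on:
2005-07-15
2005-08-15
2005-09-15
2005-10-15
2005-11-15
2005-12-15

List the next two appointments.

The day-of-month is always 15 (31, 31, 30, 31, 30 days between events).
So this recurs on the 15th of each month.
January 2006: 2006-01-15.
Next: February 2006 → 2006-02-15.

2006-01-15, 2006-02-15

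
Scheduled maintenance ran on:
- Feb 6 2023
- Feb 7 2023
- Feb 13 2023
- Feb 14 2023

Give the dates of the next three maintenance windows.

Feb 20 2023, Feb 21 2023, Feb 27 2023

Gaps: 1, 6, 1 days — not constant, but cyclic with period 2.
The events fall on every Monday and Tuesday.
The following Monday is Feb 20 2023.
The following Tuesday is Feb 21 2023.
Next Monday: Feb 27 2023.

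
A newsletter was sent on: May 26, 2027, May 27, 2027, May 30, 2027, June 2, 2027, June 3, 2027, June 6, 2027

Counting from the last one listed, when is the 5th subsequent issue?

Gaps: 1, 3, 3, 1, 3 days — not constant, but cyclic with period 3.
The events fall on every Wednesday, Thursday and Sunday.
The following Wednesday is June 9, 2027.
The following Thursday is June 10, 2027.
Next Sunday: June 13, 2027.
The following Wednesday is June 16, 2027.
The following Thursday is June 17, 2027.

June 17, 2027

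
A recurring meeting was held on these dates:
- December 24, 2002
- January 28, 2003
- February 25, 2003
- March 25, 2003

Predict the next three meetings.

April 22, 2003; May 27, 2003; June 24, 2003

All dates are Tuesdays, 35, 28, 28 days apart.
Specifically, the 4th Tuesday of each month.
April 2003 — 4th Tuesday is April 22, 2003.
May 2003 — 4th Tuesday is May 27, 2003.
4th Tuesday of June 2003: June 24, 2003.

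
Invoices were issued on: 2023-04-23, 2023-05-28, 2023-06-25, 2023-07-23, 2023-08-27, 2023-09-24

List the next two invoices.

2023-10-22, 2023-11-26

These are Sundays at 28- or 35-day spacing (35, 28, 28, 35, 28).
The pattern: 4th Sunday of the month.
4th Sunday of October 2023: 2023-10-22.
4th Sunday of November 2023: 2023-11-26.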